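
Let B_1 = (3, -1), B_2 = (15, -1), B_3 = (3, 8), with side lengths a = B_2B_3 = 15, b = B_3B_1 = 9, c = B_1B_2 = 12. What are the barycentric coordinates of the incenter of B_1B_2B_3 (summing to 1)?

(5/12, 1/4, 1/3)

The incenter has barycentric coordinates proportional to the opposite side lengths: (15 : 9 : 12).
Normalizing by 15+9+12 = 36 gives (5/12, 1/4, 1/3).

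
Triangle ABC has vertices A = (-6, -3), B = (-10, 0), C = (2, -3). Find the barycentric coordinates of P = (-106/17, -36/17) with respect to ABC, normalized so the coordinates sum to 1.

Signed area of the reference triangle: [ABC] = ½·((-6)·(0−(-3)) + (-10)·(-3−(-3)) + 2·(-3−0)) = ½·(-18 + 0 − 6) = -12.
[PBC] = ½·((-106/17)·(0−(-3)) + (-10)·(-3−(-36/17)) + 2·(-36/17−0)) = ½·(-318/17 + 150/17 − 72/17) = -120/17, so the A-coordinate is (-120/17)/(-12) = 10/17.
[APC] = ½·((-6)·(-36/17−(-3)) + (-106/17)·(-3−(-3)) + 2·(-3−(-36/17))) = ½·(-90/17 + 0 − 30/17) = -60/17, so the B-coordinate is 5/17.
[ABP] = ½·((-6)·(0−(-36/17)) + (-10)·(-36/17−(-3)) + (-106/17)·(-3−0)) = ½·(-216/17 − 150/17 + 318/17) = -24/17, so the C-coordinate is 2/17.

(10/17, 5/17, 2/17)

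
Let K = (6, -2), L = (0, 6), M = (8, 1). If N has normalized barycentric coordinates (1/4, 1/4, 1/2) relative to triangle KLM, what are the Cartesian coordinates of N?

N = (1/4)·K + (1/4)·L + (1/2)·M.
x-coordinate: (1/4)·6 + (1/4)·0 + (1/2)·8 = 11/2.
y-coordinate: (1/4)·(-2) + (1/4)·6 + (1/2)·1 = 3/2.

(11/2, 3/2)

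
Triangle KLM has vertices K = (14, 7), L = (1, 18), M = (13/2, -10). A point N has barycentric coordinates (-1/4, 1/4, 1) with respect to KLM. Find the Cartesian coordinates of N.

N = (-1/4)·K + (1/4)·L + 1·M.
x-coordinate: (-1/4)·14 + (1/4)·1 + 1·(13/2) = 13/4.
y-coordinate: (-1/4)·7 + (1/4)·18 + 1·(-10) = -29/4.

(13/4, -29/4)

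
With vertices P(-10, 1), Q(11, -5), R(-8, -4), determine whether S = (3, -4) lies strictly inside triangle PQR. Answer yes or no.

Barycentric coordinates of S: (11/93, 55/93, 9/31).
The three coordinates are positive, positive, positive; a point is interior exactly when all three are positive.

yes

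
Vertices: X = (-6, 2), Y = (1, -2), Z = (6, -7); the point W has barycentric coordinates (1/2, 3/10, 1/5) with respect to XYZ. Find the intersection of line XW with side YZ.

Line XW meets YZ where the X-coordinate vanishes; zeroing W's X-weight and renormalizing leaves Y, Z-weights 3/10 : 1/5 → (3/5, 2/5).
So V = (3/5)·Y + (2/5)·Z = (3, -4).

(3, -4)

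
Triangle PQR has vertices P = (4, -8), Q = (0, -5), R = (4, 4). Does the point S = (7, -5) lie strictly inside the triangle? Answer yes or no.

no

Barycentric coordinates of S: (21/16, -3/4, 7/16).
The three coordinates are positive, negative, positive; a point is interior exactly when all three are positive.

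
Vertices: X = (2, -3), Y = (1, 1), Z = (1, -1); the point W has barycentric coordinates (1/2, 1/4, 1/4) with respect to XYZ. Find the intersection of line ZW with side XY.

(5/3, -5/3)

Line ZW meets XY where the Z-coordinate vanishes; zeroing W's Z-weight and renormalizing leaves X, Y-weights 1/2 : 1/4 → (2/3, 1/3).
So V = (2/3)·X + (1/3)·Y = (5/3, -5/3).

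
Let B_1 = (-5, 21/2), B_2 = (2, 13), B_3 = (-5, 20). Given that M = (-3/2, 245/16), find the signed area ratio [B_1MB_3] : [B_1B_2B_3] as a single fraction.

[B_1B_2B_3] = ½·((-5)·(13−20) + 2·(20−(21/2)) + (-5)·(21/2−13)) = ½·(35 + 19 + 25/2) = 133/4.
[B_1MB_3] = ½·((-5)·(245/16−20) + (-3/2)·(20−(21/2)) + (-5)·(21/2−(245/16))) = ½·(375/16 − 57/4 + 385/16) = 133/8, so the ratio is (133/8)/(133/4) = 1/2.

1/2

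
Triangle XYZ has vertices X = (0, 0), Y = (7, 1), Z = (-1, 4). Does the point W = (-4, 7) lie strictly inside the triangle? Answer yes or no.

Barycentric coordinates of W: (-15/29, -9/29, 53/29).
The three coordinates are negative, negative, positive; a point is interior exactly when all three are positive.

no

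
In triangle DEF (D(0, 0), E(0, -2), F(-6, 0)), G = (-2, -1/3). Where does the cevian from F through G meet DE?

(0, -1/2)

Barycentric coordinates of G with respect to DEF: (1/2, 1/6, 1/3).
On side DE the F-coordinate is zero; dropping G's F-weight 1/3 and renormalizing the remaining 1/2 : 1/6 gives weights 3/4, 1/4 on D, E.
H = (3/4)·(0, 0) + (1/4)·(0, -2) = (0, -1/2).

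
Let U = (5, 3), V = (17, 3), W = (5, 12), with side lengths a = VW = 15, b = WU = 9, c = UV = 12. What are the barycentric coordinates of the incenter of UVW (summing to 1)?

(5/12, 1/4, 1/3)

The incenter has barycentric coordinates proportional to the opposite side lengths: (15 : 9 : 12).
Normalizing by 15+9+12 = 36 gives (5/12, 1/4, 1/3).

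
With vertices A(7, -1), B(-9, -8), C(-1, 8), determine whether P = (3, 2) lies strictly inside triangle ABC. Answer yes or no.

Barycentric coordinates of P: (14/25, 3/50, 19/50).
The three coordinates are positive, positive, positive; a point is interior exactly when all three are positive.

yes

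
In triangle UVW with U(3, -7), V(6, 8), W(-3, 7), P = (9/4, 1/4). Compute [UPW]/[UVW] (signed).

[UVW] = ½·(3·(8−7) + 6·(7−(-7)) + (-3)·(-7−8)) = ½·(3 + 84 + 45) = 66.
[UPW] = ½·(3·(1/4−7) + (9/4)·(7−(-7)) + (-3)·(-7−(1/4))) = ½·(-81/4 + 63/2 + 87/4) = 33/2, so the ratio is (33/2)/66 = 1/4.

1/4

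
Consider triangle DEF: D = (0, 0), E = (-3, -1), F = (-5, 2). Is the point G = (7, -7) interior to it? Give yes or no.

Barycentric coordinates of G: (18/11, 21/11, -28/11).
The three coordinates are positive, positive, negative; a point is interior exactly when all three are positive.

no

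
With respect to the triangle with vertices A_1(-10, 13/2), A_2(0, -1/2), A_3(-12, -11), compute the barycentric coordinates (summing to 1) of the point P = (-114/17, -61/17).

Signed area of the reference triangle: [A_1A_2A_3] = ½·((-10)·(-1/2−(-11)) + 0·(-11−(13/2)) + (-12)·(13/2−(-1/2))) = ½·(-105 + 0 − 84) = -189/2.
[PA_2A_3] = ½·((-114/17)·(-1/2−(-11)) + 0·(-11−(-61/17)) + (-12)·(-61/17−(-1/2))) = ½·(-1197/17 + 0 + 630/17) = -567/34, so the A_1-coordinate is (-567/34)/(-189/2) = 3/17.
[A_1PA_3] = ½·((-10)·(-61/17−(-11)) + (-114/17)·(-11−(13/2)) + (-12)·(13/2−(-61/17))) = ½·(-1260/17 + 1995/17 − 2058/17) = -1323/34, so the A_2-coordinate is 7/17.
[A_1A_2P] = ½·((-10)·(-1/2−(-61/17)) + 0·(-61/17−(13/2)) + (-114/17)·(13/2−(-1/2))) = ½·(-525/17 + 0 − 798/17) = -1323/34, so the A_3-coordinate is 7/17.
Check: 3/17 + 7/17 + 7/17 = 1.

(3/17, 7/17, 7/17)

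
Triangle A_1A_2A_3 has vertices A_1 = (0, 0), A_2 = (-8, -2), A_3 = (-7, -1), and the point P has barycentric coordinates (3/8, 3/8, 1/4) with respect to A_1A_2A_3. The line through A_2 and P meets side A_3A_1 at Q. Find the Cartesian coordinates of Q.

Line A_2P meets A_3A_1 where the A_2-coordinate vanishes; zeroing P's A_2-weight and renormalizing leaves A_3, A_1-weights 1/4 : 3/8 → (2/5, 3/5).
So Q = (2/5)·A_3 + (3/5)·A_1 = (-14/5, -2/5).

(-14/5, -2/5)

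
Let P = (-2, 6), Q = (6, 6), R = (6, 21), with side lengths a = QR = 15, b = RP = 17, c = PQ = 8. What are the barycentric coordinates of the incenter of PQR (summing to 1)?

The incenter has barycentric coordinates proportional to the opposite side lengths: (15 : 17 : 8).
Normalizing by 15+17+8 = 40 gives (3/8, 17/40, 1/5).

(3/8, 17/40, 1/5)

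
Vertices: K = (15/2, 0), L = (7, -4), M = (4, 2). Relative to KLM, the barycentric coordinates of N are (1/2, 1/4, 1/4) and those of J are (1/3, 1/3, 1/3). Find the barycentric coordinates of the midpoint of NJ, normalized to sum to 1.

(5/12, 7/24, 7/24)

Since both coordinate triples sum to 1, the midpoint's barycentrics are the componentwise average.
(1/2+1/3)/2 = 5/12; similarly 7/24 and 7/24.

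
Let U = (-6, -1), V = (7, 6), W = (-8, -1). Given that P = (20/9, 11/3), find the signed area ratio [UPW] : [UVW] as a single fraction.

[UVW] = ½·((-6)·(6−(-1)) + 7·(-1−(-1)) + (-8)·(-1−6)) = ½·(-42 + 0 + 56) = 7.
[UPW] = ½·((-6)·(11/3−(-1)) + (20/9)·(-1−(-1)) + (-8)·(-1−(11/3))) = ½·(-28 + 0 + 112/3) = 14/3, so the ratio is (14/3)/7 = 2/3.

2/3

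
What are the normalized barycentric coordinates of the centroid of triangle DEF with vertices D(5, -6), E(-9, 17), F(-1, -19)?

The centroid is the average of the vertices, so each weight is 1/3.

(1/3, 1/3, 1/3)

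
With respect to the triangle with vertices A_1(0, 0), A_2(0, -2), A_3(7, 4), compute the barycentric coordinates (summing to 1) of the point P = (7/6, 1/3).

Signed area of the reference triangle: [A_1A_2A_3] = ½·(0·(-2−4) + 0·(4−0) + 7·(0−(-2))) = ½·(0 + 0 + 14) = 7.
[PA_2A_3] = ½·((7/6)·(-2−4) + 0·(4−(1/3)) + 7·(1/3−(-2))) = ½·(-7 + 0 + 49/3) = 14/3, so the A_1-coordinate is (14/3)/7 = 2/3.
[A_1PA_3] = ½·(0·(1/3−4) + (7/6)·(4−0) + 7·(0−(1/3))) = ½·(0 + 14/3 − 7/3) = 7/6, so the A_2-coordinate is 1/6.
[A_1A_2P] = ½·(0·(-2−(1/3)) + 0·(1/3−0) + (7/6)·(0−(-2))) = ½·(0 + 0 + 7/3) = 7/6, so the A_3-coordinate is 1/6.
Check: 2/3 + 1/6 + 1/6 = 1.

(2/3, 1/6, 1/6)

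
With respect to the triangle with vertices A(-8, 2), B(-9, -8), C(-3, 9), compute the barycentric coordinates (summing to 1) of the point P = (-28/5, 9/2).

(2/5, 1/10, 1/2)

Signed area of the reference triangle: [ABC] = ½·((-8)·(-8−9) + (-9)·(9−2) + (-3)·(2−(-8))) = ½·(136 − 63 − 30) = 43/2.
[PBC] = ½·((-28/5)·(-8−9) + (-9)·(9−(9/2)) + (-3)·(9/2−(-8))) = ½·(476/5 − 81/2 − 75/2) = 43/5, so the A-coordinate is (43/5)/(43/2) = 2/5.
[APC] = ½·((-8)·(9/2−9) + (-28/5)·(9−2) + (-3)·(2−(9/2))) = ½·(36 − 196/5 + 15/2) = 43/20, so the B-coordinate is 1/10.
[ABP] = ½·((-8)·(-8−(9/2)) + (-9)·(9/2−2) + (-28/5)·(2−(-8))) = ½·(100 − 45/2 − 56) = 43/4, so the C-coordinate is 1/2.
Check: 2/5 + 1/10 + 1/2 = 1.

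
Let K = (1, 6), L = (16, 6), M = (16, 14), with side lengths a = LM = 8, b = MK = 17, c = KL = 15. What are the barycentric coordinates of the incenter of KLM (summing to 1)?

(1/5, 17/40, 3/8)

The incenter has barycentric coordinates proportional to the opposite side lengths: (8 : 17 : 15).
Normalizing by 8+17+15 = 40 gives (1/5, 17/40, 3/8).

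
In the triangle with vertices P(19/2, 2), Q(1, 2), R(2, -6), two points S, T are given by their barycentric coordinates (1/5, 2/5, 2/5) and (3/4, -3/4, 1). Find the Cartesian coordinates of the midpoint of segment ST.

(459/80, -18/5)

Barycentric coordinates of the midpoint are the average: (19/40, -7/40, 7/10).
Converting: (19/40)·P + (-7/40)·Q + (7/10)·R = (459/80, -18/5).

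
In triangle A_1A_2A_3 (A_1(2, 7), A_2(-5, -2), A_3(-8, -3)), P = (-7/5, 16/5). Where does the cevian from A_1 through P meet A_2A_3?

Barycentric coordinates of P with respect to A_1A_2A_3: (3/5, 1/5, 1/5).
On side A_2A_3 the A_1-coordinate is zero; dropping P's A_1-weight 3/5 and renormalizing the remaining 1/5 : 1/5 gives weights 1/2, 1/2 on A_2, A_3.
Q = (1/2)·(-5, -2) + (1/2)·(-8, -3) = (-13/2, -5/2).

(-13/2, -5/2)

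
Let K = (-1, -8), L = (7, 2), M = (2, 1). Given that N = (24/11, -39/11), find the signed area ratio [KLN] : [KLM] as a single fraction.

1/11

[KLM] = ½·((-1)·(2−1) + 7·(1−(-8)) + 2·(-8−2)) = ½·(-1 + 63 − 20) = 21.
[KLN] = ½·((-1)·(2−(-39/11)) + 7·(-39/11−(-8)) + (24/11)·(-8−2)) = ½·(-61/11 + 343/11 − 240/11) = 21/11, so the ratio is (21/11)/21 = 1/11.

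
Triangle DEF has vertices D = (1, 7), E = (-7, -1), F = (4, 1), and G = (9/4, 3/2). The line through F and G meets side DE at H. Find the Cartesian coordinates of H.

(-3, 3)

Barycentric coordinates of G with respect to DEF: (1/8, 1/8, 3/4).
On side DE the F-coordinate is zero; dropping G's F-weight 3/4 and renormalizing the remaining 1/8 : 1/8 gives weights 1/2, 1/2 on D, E.
H = (1/2)·(1, 7) + (1/2)·(-7, -1) = (-3, 3).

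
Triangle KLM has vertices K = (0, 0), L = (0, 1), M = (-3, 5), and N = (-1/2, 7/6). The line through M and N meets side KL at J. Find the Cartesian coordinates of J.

(0, 2/5)

Barycentric coordinates of N with respect to KLM: (1/2, 1/3, 1/6).
On side KL the M-coordinate is zero; dropping N's M-weight 1/6 and renormalizing the remaining 1/2 : 1/3 gives weights 3/5, 2/5 on K, L.
J = (3/5)·(0, 0) + (2/5)·(0, 1) = (0, 2/5).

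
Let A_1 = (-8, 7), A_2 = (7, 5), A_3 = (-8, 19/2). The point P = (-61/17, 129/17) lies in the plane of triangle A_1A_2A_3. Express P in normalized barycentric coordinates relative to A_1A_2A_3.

Signed area of the reference triangle: [A_1A_2A_3] = ½·((-8)·(5−(19/2)) + 7·(19/2−7) + (-8)·(7−5)) = ½·(36 + 35/2 − 16) = 75/4.
[PA_2A_3] = ½·((-61/17)·(5−(19/2)) + 7·(19/2−(129/17)) + (-8)·(129/17−5)) = ½·(549/34 + 455/34 − 352/17) = 75/17, so the A_1-coordinate is (75/17)/(75/4) = 4/17.
[A_1PA_3] = ½·((-8)·(129/17−(19/2)) + (-61/17)·(19/2−7) + (-8)·(7−(129/17))) = ½·(260/17 − 305/34 + 80/17) = 375/68, so the A_2-coordinate is 5/17.
[A_1A_2P] = ½·((-8)·(5−(129/17)) + 7·(129/17−7) + (-61/17)·(7−5)) = ½·(352/17 + 70/17 − 122/17) = 150/17, so the A_3-coordinate is 8/17.

(4/17, 5/17, 8/17)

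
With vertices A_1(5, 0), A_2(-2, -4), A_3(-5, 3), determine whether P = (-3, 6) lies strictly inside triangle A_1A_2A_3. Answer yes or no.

no

Barycentric coordinates of P: (23/61, -36/61, 74/61).
The three coordinates are positive, negative, positive; a point is interior exactly when all three are positive.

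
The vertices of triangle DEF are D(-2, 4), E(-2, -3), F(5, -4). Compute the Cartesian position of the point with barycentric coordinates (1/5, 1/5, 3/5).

(11/5, -11/5)

G = (1/5)·D + (1/5)·E + (3/5)·F.
x-coordinate: (1/5)·(-2) + (1/5)·(-2) + (3/5)·5 = 11/5.
y-coordinate: (1/5)·4 + (1/5)·(-3) + (3/5)·(-4) = -11/5.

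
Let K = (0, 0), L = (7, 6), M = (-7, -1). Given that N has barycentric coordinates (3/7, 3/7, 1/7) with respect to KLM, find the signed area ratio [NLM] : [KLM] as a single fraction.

The signed ratio [NLM]/[KLM] equals the barycentric coordinate of N at vertex K, which is 3/7.

3/7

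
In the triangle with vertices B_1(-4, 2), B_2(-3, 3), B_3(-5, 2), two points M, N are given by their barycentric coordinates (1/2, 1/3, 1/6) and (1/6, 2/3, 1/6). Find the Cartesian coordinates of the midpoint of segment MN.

Barycentric coordinates of the midpoint are the average: (1/3, 1/2, 1/6).
Converting: (1/3)·B_1 + (1/2)·B_2 + (1/6)·B_3 = (-11/3, 5/2).

(-11/3, 5/2)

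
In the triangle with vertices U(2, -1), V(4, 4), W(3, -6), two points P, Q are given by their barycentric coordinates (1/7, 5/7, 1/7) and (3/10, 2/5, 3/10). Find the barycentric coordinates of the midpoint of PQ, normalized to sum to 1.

(31/140, 39/70, 31/140)

Since both coordinate triples sum to 1, the midpoint's barycentrics are the componentwise average.
(1/7+3/10)/2 = 31/140; similarly 39/70 and 31/140.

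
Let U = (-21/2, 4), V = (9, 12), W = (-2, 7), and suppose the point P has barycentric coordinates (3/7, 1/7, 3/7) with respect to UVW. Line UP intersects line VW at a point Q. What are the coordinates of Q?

(3/4, 33/4)

Line UP meets VW where the U-coordinate vanishes; zeroing P's U-weight and renormalizing leaves V, W-weights 1/7 : 3/7 → (1/4, 3/4).
So Q = (1/4)·V + (3/4)·W = (3/4, 33/4).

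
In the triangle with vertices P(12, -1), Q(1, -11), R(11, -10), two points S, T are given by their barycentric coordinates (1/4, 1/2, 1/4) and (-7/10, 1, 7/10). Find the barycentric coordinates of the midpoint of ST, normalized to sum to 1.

(-9/40, 3/4, 19/40)

Since both coordinate triples sum to 1, the midpoint's barycentrics are the componentwise average.
(1/4+-7/10)/2 = -9/40; similarly 3/4 and 19/40.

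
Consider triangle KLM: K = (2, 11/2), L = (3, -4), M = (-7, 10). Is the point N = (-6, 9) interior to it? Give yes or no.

yes

Barycentric coordinates of N: (4/81, 1/18, 145/162).
The three coordinates are positive, positive, positive; a point is interior exactly when all three are positive.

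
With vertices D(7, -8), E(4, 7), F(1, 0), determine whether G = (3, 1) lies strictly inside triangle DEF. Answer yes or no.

yes

Barycentric coordinates of G: (1/6, 1/3, 1/2).
The three coordinates are positive, positive, positive; a point is interior exactly when all three are positive.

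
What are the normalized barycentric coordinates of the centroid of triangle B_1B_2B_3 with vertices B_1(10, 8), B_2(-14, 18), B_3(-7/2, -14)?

The centroid is the average of the vertices, so each weight is 1/3.

(1/3, 1/3, 1/3)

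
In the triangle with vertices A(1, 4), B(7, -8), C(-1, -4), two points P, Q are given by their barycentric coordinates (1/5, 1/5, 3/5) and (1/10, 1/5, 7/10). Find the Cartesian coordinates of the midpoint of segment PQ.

(9/10, -18/5)

Barycentric coordinates of the midpoint are the average: (3/20, 1/5, 13/20).
Converting: (3/20)·A + (1/5)·B + (13/20)·C = (9/10, -18/5).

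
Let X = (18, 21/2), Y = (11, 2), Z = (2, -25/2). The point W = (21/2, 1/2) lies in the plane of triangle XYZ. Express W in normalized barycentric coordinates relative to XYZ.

(1/4, 1/2, 1/4)

Signed area of the reference triangle: [XYZ] = ½·(18·(2−(-25/2)) + 11·(-25/2−(21/2)) + 2·(21/2−2)) = ½·(261 − 253 + 17) = 25/2.
[WYZ] = ½·((21/2)·(2−(-25/2)) + 11·(-25/2−(1/2)) + 2·(1/2−2)) = ½·(609/4 − 143 − 3) = 25/8, so the X-coordinate is (25/8)/(25/2) = 1/4.
[XWZ] = ½·(18·(1/2−(-25/2)) + (21/2)·(-25/2−(21/2)) + 2·(21/2−(1/2))) = ½·(234 − 483/2 + 20) = 25/4, so the Y-coordinate is 1/2.
[XYW] = ½·(18·(2−(1/2)) + 11·(1/2−(21/2)) + (21/2)·(21/2−2)) = ½·(27 − 110 + 357/4) = 25/8, so the Z-coordinate is 1/4.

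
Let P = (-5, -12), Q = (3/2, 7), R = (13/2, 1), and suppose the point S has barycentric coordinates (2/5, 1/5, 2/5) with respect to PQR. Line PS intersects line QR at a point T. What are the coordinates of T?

Line PS meets QR where the P-coordinate vanishes; zeroing S's P-weight and renormalizing leaves Q, R-weights 1/5 : 2/5 → (1/3, 2/3).
So T = (1/3)·Q + (2/3)·R = (29/6, 3).

(29/6, 3)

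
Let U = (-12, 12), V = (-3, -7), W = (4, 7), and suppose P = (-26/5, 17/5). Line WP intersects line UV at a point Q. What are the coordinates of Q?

Barycentric coordinates of P with respect to UVW: (2/5, 2/5, 1/5).
On side UV the W-coordinate is zero; dropping P's W-weight 1/5 and renormalizing the remaining 2/5 : 2/5 gives weights 1/2, 1/2 on U, V.
Q = (1/2)·(-12, 12) + (1/2)·(-3, -7) = (-15/2, 5/2).

(-15/2, 5/2)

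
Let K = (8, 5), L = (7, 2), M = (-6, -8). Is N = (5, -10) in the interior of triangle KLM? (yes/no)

Barycentric coordinates of N: (-136/29, 171/29, -6/29).
The three coordinates are negative, positive, negative; a point is interior exactly when all three are positive.

no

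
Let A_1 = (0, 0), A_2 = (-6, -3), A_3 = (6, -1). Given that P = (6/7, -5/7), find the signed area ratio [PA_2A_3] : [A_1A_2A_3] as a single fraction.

[A_1A_2A_3] = ½·(0·(-3−(-1)) + (-6)·(-1−0) + 6·(0−(-3))) = ½·(0 + 6 + 18) = 12.
[PA_2A_3] = ½·((6/7)·(-3−(-1)) + (-6)·(-1−(-5/7)) + 6·(-5/7−(-3))) = ½·(-12/7 + 12/7 + 96/7) = 48/7, so the ratio is (48/7)/12 = 4/7.

4/7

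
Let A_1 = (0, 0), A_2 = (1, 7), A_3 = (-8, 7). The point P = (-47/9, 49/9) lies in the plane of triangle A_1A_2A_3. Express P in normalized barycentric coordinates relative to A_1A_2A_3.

Signed area of the reference triangle: [A_1A_2A_3] = ½·(0·(7−7) + 1·(7−0) + (-8)·(0−7)) = ½·(0 + 7 + 56) = 63/2.
[PA_2A_3] = ½·((-47/9)·(7−7) + 1·(7−(49/9)) + (-8)·(49/9−7)) = ½·(0 + 14/9 + 112/9) = 7, so the A_1-coordinate is 7/(63/2) = 2/9.
[A_1PA_3] = ½·(0·(49/9−7) + (-47/9)·(7−0) + (-8)·(0−(49/9))) = ½·(0 − 329/9 + 392/9) = 7/2, so the A_2-coordinate is 1/9.
[A_1A_2P] = ½·(0·(7−(49/9)) + 1·(49/9−0) + (-47/9)·(0−7)) = ½·(0 + 49/9 + 329/9) = 21, so the A_3-coordinate is 2/3.
Check: 2/9 + 1/9 + 2/3 = 1.

(2/9, 1/9, 2/3)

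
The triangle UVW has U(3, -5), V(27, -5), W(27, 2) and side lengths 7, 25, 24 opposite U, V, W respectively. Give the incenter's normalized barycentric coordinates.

The incenter has barycentric coordinates proportional to the opposite side lengths: (7 : 25 : 24).
Normalizing by 7+25+24 = 56 gives (1/8, 25/56, 3/7).

(1/8, 25/56, 3/7)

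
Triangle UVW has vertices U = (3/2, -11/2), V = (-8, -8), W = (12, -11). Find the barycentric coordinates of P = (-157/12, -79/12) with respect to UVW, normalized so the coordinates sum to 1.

Signed area of the reference triangle: [UVW] = ½·((3/2)·(-8−(-11)) + (-8)·(-11−(-11/2)) + 12·(-11/2−(-8))) = ½·(9/2 + 44 + 30) = 157/4.
[PVW] = ½·((-157/12)·(-8−(-11)) + (-8)·(-11−(-79/12)) + 12·(-79/12−(-8))) = ½·(-157/4 + 106/3 + 17) = 157/24, so the U-coordinate is (157/24)/(157/4) = 1/6.
[UPW] = ½·((3/2)·(-79/12−(-11)) + (-157/12)·(-11−(-11/2)) + 12·(-11/2−(-79/12))) = ½·(53/8 + 1727/24 + 13) = 1099/24, so the V-coordinate is 7/6.
[UVP] = ½·((3/2)·(-8−(-79/12)) + (-8)·(-79/12−(-11/2)) + (-157/12)·(-11/2−(-8))) = ½·(-17/8 + 26/3 − 785/24) = -157/12, so the W-coordinate is -1/3.
Check: 1/6 + 7/6 − 1/3 = 1.

(1/6, 7/6, -1/3)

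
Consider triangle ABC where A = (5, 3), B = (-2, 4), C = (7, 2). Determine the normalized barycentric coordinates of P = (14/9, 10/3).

(2/9, 5/9, 2/9)

Signed area of the reference triangle: [ABC] = ½·(5·(4−2) + (-2)·(2−3) + 7·(3−4)) = ½·(10 + 2 − 7) = 5/2.
[PBC] = ½·((14/9)·(4−2) + (-2)·(2−(10/3)) + 7·(10/3−4)) = ½·(28/9 + 8/3 − 14/3) = 5/9, so the A-coordinate is (5/9)/(5/2) = 2/9.
[APC] = ½·(5·(10/3−2) + (14/9)·(2−3) + 7·(3−(10/3))) = ½·(20/3 − 14/9 − 7/3) = 25/18, so the B-coordinate is 5/9.
[ABP] = ½·(5·(4−(10/3)) + (-2)·(10/3−3) + (14/9)·(3−4)) = ½·(10/3 − 2/3 − 14/9) = 5/9, so the C-coordinate is 2/9.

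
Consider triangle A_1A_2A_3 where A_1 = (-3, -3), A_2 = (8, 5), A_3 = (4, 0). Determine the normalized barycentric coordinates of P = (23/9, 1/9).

Signed area of the reference triangle: [A_1A_2A_3] = ½·((-3)·(5−0) + 8·(0−(-3)) + 4·(-3−5)) = ½·(-15 + 24 − 32) = -23/2.
[PA_2A_3] = ½·((23/9)·(5−0) + 8·(0−(1/9)) + 4·(1/9−5)) = ½·(115/9 − 8/9 − 176/9) = -23/6, so the A_1-coordinate is (-23/6)/(-23/2) = 1/3.
[A_1PA_3] = ½·((-3)·(1/9−0) + (23/9)·(0−(-3)) + 4·(-3−(1/9))) = ½·(-1/3 + 23/3 − 112/9) = -23/9, so the A_2-coordinate is 2/9.
[A_1A_2P] = ½·((-3)·(5−(1/9)) + 8·(1/9−(-3)) + (23/9)·(-3−5)) = ½·(-44/3 + 224/9 − 184/9) = -46/9, so the A_3-coordinate is 4/9.
Check: 1/3 + 2/9 + 4/9 = 1.

(1/3, 2/9, 4/9)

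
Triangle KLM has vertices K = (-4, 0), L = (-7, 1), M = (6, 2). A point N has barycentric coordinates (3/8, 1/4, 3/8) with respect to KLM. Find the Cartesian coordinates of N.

(-1, 1)

N = (3/8)·K + (1/4)·L + (3/8)·M.
x-coordinate: (3/8)·(-4) + (1/4)·(-7) + (3/8)·6 = -1.
y-coordinate: (3/8)·0 + (1/4)·1 + (3/8)·2 = 1.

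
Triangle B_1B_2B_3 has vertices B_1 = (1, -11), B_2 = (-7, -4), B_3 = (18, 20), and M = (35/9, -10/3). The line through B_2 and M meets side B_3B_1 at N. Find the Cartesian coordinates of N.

Barycentric coordinates of M with respect to B_1B_2B_3: (2/3, 1/9, 2/9).
On side B_3B_1 the B_2-coordinate is zero; dropping M's B_2-weight 1/9 and renormalizing the remaining 2/9 : 2/3 gives weights 1/4, 3/4 on B_3, B_1.
N = (1/4)·(18, 20) + (3/4)·(1, -11) = (21/4, -13/4).

(21/4, -13/4)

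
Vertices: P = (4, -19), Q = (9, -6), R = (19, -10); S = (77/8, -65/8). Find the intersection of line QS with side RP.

(23/2, -29/2)

Barycentric coordinates of S with respect to PQR: (1/8, 3/4, 1/8).
On side RP the Q-coordinate is zero; dropping S's Q-weight 3/4 and renormalizing the remaining 1/8 : 1/8 gives weights 1/2, 1/2 on R, P.
T = (1/2)·(19, -10) + (1/2)·(4, -19) = (23/2, -29/2).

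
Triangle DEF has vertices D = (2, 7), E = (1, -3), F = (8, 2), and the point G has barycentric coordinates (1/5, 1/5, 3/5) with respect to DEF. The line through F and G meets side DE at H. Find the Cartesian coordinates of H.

(3/2, 2)

Line FG meets DE where the F-coordinate vanishes; zeroing G's F-weight and renormalizing leaves D, E-weights 1/5 : 1/5 → (1/2, 1/2).
So H = (1/2)·D + (1/2)·E = (3/2, 2).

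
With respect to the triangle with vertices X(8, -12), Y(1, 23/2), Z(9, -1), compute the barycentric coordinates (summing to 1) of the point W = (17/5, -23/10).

Signed area of the reference triangle: [XYZ] = ½·(8·(23/2−(-1)) + 1·(-1−(-12)) + 9·(-12−(23/2))) = ½·(100 + 11 − 423/2) = -201/4.
[WYZ] = ½·((17/5)·(23/2−(-1)) + 1·(-1−(-23/10)) + 9·(-23/10−(23/2))) = ½·(85/2 + 13/10 − 621/5) = -201/5, so the X-coordinate is (-201/5)/(-201/4) = 4/5.
[XWZ] = ½·(8·(-23/10−(-1)) + (17/5)·(-1−(-12)) + 9·(-12−(-23/10))) = ½·(-52/5 + 187/5 − 873/10) = -603/20, so the Y-coordinate is 3/5.
[XYW] = ½·(8·(23/2−(-23/10)) + 1·(-23/10−(-12)) + (17/5)·(-12−(23/2))) = ½·(552/5 + 97/10 − 799/10) = 201/10, so the Z-coordinate is -2/5.

(4/5, 3/5, -2/5)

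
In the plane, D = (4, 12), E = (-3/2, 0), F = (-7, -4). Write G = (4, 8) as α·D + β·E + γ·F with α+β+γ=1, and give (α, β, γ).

Signed area of the reference triangle: [DEF] = ½·(4·(0−(-4)) + (-3/2)·(-4−12) + (-7)·(12−0)) = ½·(16 + 24 − 84) = -22.
[GEF] = ½·(4·(0−(-4)) + (-3/2)·(-4−8) + (-7)·(8−0)) = ½·(16 + 18 − 56) = -11, so the D-coordinate is (-11)/(-22) = 1/2.
[DGF] = ½·(4·(8−(-4)) + 4·(-4−12) + (-7)·(12−8)) = ½·(48 − 64 − 28) = -22, so the E-coordinate is 1.
[DEG] = ½·(4·(0−8) + (-3/2)·(8−12) + 4·(12−0)) = ½·(-32 + 6 + 48) = 11, so the F-coordinate is -1/2.
Check: 1/2 + 1 − 1/2 = 1.

(1/2, 1, -1/2)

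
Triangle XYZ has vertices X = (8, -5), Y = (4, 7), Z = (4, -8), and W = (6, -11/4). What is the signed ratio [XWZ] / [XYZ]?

[XYZ] = ½·(8·(7−(-8)) + 4·(-8−(-5)) + 4·(-5−7)) = ½·(120 − 12 − 48) = 30.
[XWZ] = ½·(8·(-11/4−(-8)) + 6·(-8−(-5)) + 4·(-5−(-11/4))) = ½·(42 − 18 − 9) = 15/2, so the ratio is (15/2)/30 = 1/4.

1/4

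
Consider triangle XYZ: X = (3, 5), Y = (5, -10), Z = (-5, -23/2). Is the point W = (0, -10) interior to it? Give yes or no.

yes

Barycentric coordinates of W: (5/102, 47/102, 25/51).
The three coordinates are positive, positive, positive; a point is interior exactly when all three are positive.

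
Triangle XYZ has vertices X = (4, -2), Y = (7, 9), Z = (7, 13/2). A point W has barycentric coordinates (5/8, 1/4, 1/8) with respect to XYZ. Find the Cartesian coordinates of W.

(41/8, 29/16)

W = (5/8)·X + (1/4)·Y + (1/8)·Z.
x-coordinate: (5/8)·4 + (1/4)·7 + (1/8)·7 = 41/8.
y-coordinate: (5/8)·(-2) + (1/4)·9 + (1/8)·(13/2) = 29/16.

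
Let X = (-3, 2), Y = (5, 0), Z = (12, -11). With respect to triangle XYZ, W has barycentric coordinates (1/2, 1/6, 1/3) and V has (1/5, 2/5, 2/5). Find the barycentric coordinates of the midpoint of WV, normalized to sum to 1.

(7/20, 17/60, 11/30)

Since both coordinate triples sum to 1, the midpoint's barycentrics are the componentwise average.
(1/2+1/5)/2 = 7/20; similarly 17/60 and 11/30.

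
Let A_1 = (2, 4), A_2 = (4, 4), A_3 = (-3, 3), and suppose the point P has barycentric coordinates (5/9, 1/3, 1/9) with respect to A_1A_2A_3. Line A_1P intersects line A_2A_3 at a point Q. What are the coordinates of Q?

Line A_1P meets A_2A_3 where the A_1-coordinate vanishes; zeroing P's A_1-weight and renormalizing leaves A_2, A_3-weights 1/3 : 1/9 → (3/4, 1/4).
So Q = (3/4)·A_2 + (1/4)·A_3 = (9/4, 15/4).

(9/4, 15/4)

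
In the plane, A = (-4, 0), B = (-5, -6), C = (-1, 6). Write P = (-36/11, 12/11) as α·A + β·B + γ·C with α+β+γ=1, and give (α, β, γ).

Signed area of the reference triangle: [ABC] = ½·((-4)·(-6−6) + (-5)·(6−0) + (-1)·(0−(-6))) = ½·(48 − 30 − 6) = 6.
[PBC] = ½·((-36/11)·(-6−6) + (-5)·(6−(12/11)) + (-1)·(12/11−(-6))) = ½·(432/11 − 270/11 − 78/11) = 42/11, so the A-coordinate is (42/11)/6 = 7/11.
[APC] = ½·((-4)·(12/11−6) + (-36/11)·(6−0) + (-1)·(0−(12/11))) = ½·(216/11 − 216/11 + 12/11) = 6/11, so the B-coordinate is 1/11.
[ABP] = ½·((-4)·(-6−(12/11)) + (-5)·(12/11−0) + (-36/11)·(0−(-6))) = ½·(312/11 − 60/11 − 216/11) = 18/11, so the C-coordinate is 3/11.

(7/11, 1/11, 3/11)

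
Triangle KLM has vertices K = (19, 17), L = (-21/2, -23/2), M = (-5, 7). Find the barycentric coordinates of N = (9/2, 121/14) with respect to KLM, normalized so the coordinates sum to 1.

Signed area of the reference triangle: [KLM] = ½·(19·(-23/2−7) + (-21/2)·(7−17) + (-5)·(17−(-23/2))) = ½·(-703/2 + 105 − 285/2) = -389/2.
[NLM] = ½·((9/2)·(-23/2−7) + (-21/2)·(7−(121/14)) + (-5)·(121/14−(-23/2))) = ½·(-333/4 + 69/4 − 705/7) = -1167/14, so the K-coordinate is (-1167/14)/(-389/2) = 3/7.
[KNM] = ½·(19·(121/14−7) + (9/2)·(7−17) + (-5)·(17−(121/14))) = ½·(437/14 − 45 − 585/14) = -389/14, so the L-coordinate is 1/7.
[KLN] = ½·(19·(-23/2−(121/14)) + (-21/2)·(121/14−17) + (9/2)·(17−(-23/2))) = ½·(-2679/7 + 351/4 + 513/4) = -1167/14, so the M-coordinate is 3/7.

(3/7, 1/7, 3/7)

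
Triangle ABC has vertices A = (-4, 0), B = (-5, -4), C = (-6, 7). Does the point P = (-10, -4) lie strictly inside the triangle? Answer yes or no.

Barycentric coordinates of P: (-11/3, 10/3, 4/3).
The three coordinates are negative, positive, positive; a point is interior exactly when all three are positive.

no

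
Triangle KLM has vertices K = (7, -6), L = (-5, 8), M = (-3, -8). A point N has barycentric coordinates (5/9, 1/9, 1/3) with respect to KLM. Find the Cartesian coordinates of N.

(7/3, -46/9)

N = (5/9)·K + (1/9)·L + (1/3)·M.
x-coordinate: (5/9)·7 + (1/9)·(-5) + (1/3)·(-3) = 7/3.
y-coordinate: (5/9)·(-6) + (1/9)·8 + (1/3)·(-8) = -46/9.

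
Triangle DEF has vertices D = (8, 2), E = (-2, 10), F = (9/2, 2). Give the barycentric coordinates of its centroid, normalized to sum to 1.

(1/3, 1/3, 1/3)

The centroid is the average of the vertices, so each weight is 1/3.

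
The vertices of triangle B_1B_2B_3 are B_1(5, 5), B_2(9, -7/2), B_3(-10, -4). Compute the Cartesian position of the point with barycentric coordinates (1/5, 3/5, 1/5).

M = (1/5)·B_1 + (3/5)·B_2 + (1/5)·B_3.
x-coordinate: (1/5)·5 + (3/5)·9 + (1/5)·(-10) = 22/5.
y-coordinate: (1/5)·5 + (3/5)·(-7/2) + (1/5)·(-4) = -19/10.

(22/5, -19/10)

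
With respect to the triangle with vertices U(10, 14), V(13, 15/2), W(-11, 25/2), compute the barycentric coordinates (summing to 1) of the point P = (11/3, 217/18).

Signed area of the reference triangle: [UVW] = ½·(10·(15/2−(25/2)) + 13·(25/2−14) + (-11)·(14−(15/2))) = ½·(-50 − 39/2 − 143/2) = -141/2.
[PVW] = ½·((11/3)·(15/2−(25/2)) + 13·(25/2−(217/18)) + (-11)·(217/18−(15/2))) = ½·(-55/3 + 52/9 − 451/9) = -94/3, so the U-coordinate is (-94/3)/(-141/2) = 4/9.
[UPW] = ½·(10·(217/18−(25/2)) + (11/3)·(25/2−14) + (-11)·(14−(217/18))) = ½·(-40/9 − 11/2 − 385/18) = -47/3, so the V-coordinate is 2/9.
[UVP] = ½·(10·(15/2−(217/18)) + 13·(217/18−14) + (11/3)·(14−(15/2))) = ½·(-410/9 − 455/18 + 143/6) = -47/2, so the W-coordinate is 1/3.

(4/9, 2/9, 1/3)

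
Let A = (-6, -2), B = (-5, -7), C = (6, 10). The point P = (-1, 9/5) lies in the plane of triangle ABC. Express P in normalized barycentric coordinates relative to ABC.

Signed area of the reference triangle: [ABC] = ½·((-6)·(-7−10) + (-5)·(10−(-2)) + 6·(-2−(-7))) = ½·(102 − 60 + 30) = 36.
[PBC] = ½·((-1)·(-7−10) + (-5)·(10−(9/5)) + 6·(9/5−(-7))) = ½·(17 − 41 + 264/5) = 72/5, so the A-coordinate is (72/5)/36 = 2/5.
[APC] = ½·((-6)·(9/5−10) + (-1)·(10−(-2)) + 6·(-2−(9/5))) = ½·(246/5 − 12 − 114/5) = 36/5, so the B-coordinate is 1/5.
[ABP] = ½·((-6)·(-7−(9/5)) + (-5)·(9/5−(-2)) + (-1)·(-2−(-7))) = ½·(264/5 − 19 − 5) = 72/5, so the C-coordinate is 2/5.

(2/5, 1/5, 2/5)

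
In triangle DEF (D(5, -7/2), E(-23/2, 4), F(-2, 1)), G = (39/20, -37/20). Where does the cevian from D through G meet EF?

(-31/6, 2)

Barycentric coordinates of G with respect to DEF: (7/10, 1/10, 1/5).
On side EF the D-coordinate is zero; dropping G's D-weight 7/10 and renormalizing the remaining 1/10 : 1/5 gives weights 1/3, 2/3 on E, F.
H = (1/3)·(-23/2, 4) + (2/3)·(-2, 1) = (-31/6, 2).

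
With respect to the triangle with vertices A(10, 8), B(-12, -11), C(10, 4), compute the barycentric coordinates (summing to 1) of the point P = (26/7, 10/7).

Signed area of the reference triangle: [ABC] = ½·(10·(-11−4) + (-12)·(4−8) + 10·(8−(-11))) = ½·(-150 + 48 + 190) = 44.
[PBC] = ½·((26/7)·(-11−4) + (-12)·(4−(10/7)) + 10·(10/7−(-11))) = ½·(-390/7 − 216/7 + 870/7) = 132/7, so the A-coordinate is (132/7)/44 = 3/7.
[APC] = ½·(10·(10/7−4) + (26/7)·(4−8) + 10·(8−(10/7))) = ½·(-180/7 − 104/7 + 460/7) = 88/7, so the B-coordinate is 2/7.
[ABP] = ½·(10·(-11−(10/7)) + (-12)·(10/7−8) + (26/7)·(8−(-11))) = ½·(-870/7 + 552/7 + 494/7) = 88/7, so the C-coordinate is 2/7.

(3/7, 2/7, 2/7)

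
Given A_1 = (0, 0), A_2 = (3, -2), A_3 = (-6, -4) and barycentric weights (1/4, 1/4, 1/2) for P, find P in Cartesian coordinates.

P = (1/4)·A_1 + (1/4)·A_2 + (1/2)·A_3.
x-coordinate: (1/4)·0 + (1/4)·3 + (1/2)·(-6) = -9/4.
y-coordinate: (1/4)·0 + (1/4)·(-2) + (1/2)·(-4) = -5/2.

(-9/4, -5/2)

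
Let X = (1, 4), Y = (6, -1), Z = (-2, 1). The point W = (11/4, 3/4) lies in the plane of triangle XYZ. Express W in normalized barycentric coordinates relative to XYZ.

Signed area of the reference triangle: [XYZ] = ½·(1·(-1−1) + 6·(1−4) + (-2)·(4−(-1))) = ½·(-2 − 18 − 10) = -15.
[WYZ] = ½·((11/4)·(-1−1) + 6·(1−(3/4)) + (-2)·(3/4−(-1))) = ½·(-11/2 + 3/2 − 7/2) = -15/4, so the X-coordinate is (-15/4)/(-15) = 1/4.
[XWZ] = ½·(1·(3/4−1) + (11/4)·(1−4) + (-2)·(4−(3/4))) = ½·(-1/4 − 33/4 − 13/2) = -15/2, so the Y-coordinate is 1/2.
[XYW] = ½·(1·(-1−(3/4)) + 6·(3/4−4) + (11/4)·(4−(-1))) = ½·(-7/4 − 39/2 + 55/4) = -15/4, so the Z-coordinate is 1/4.
Check: 1/4 + 1/2 + 1/4 = 1.

(1/4, 1/2, 1/4)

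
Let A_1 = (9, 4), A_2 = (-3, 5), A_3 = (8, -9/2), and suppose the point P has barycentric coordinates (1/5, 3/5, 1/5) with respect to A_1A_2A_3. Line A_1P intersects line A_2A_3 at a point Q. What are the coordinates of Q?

(-1/4, 21/8)

Line A_1P meets A_2A_3 where the A_1-coordinate vanishes; zeroing P's A_1-weight and renormalizing leaves A_2, A_3-weights 3/5 : 1/5 → (3/4, 1/4).
So Q = (3/4)·A_2 + (1/4)·A_3 = (-1/4, 21/8).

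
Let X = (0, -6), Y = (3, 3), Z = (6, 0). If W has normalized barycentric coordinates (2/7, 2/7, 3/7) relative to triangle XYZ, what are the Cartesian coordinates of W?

W = (2/7)·X + (2/7)·Y + (3/7)·Z.
x-coordinate: (2/7)·0 + (2/7)·3 + (3/7)·6 = 24/7.
y-coordinate: (2/7)·(-6) + (2/7)·3 + (3/7)·0 = -6/7.

(24/7, -6/7)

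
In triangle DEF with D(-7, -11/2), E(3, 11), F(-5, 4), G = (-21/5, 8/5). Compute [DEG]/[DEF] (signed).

[DEF] = ½·((-7)·(11−4) + 3·(4−(-11/2)) + (-5)·(-11/2−11)) = ½·(-49 + 57/2 + 165/2) = 31.
[DEG] = ½·((-7)·(11−(8/5)) + 3·(8/5−(-11/2)) + (-21/5)·(-11/2−11)) = ½·(-329/5 + 213/10 + 693/10) = 62/5, so the ratio is (62/5)/31 = 2/5.

2/5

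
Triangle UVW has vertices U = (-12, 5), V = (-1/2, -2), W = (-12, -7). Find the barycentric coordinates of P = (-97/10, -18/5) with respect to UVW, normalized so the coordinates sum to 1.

Signed area of the reference triangle: [UVW] = ½·((-12)·(-2−(-7)) + (-1/2)·(-7−5) + (-12)·(5−(-2))) = ½·(-60 + 6 − 84) = -69.
[PVW] = ½·((-97/10)·(-2−(-7)) + (-1/2)·(-7−(-18/5)) + (-12)·(-18/5−(-2))) = ½·(-97/2 + 17/10 + 96/5) = -69/5, so the U-coordinate is (-69/5)/(-69) = 1/5.
[UPW] = ½·((-12)·(-18/5−(-7)) + (-97/10)·(-7−5) + (-12)·(5−(-18/5))) = ½·(-204/5 + 582/5 − 516/5) = -69/5, so the V-coordinate is 1/5.
[UVP] = ½·((-12)·(-2−(-18/5)) + (-1/2)·(-18/5−5) + (-97/10)·(5−(-2))) = ½·(-96/5 + 43/10 − 679/10) = -207/5, so the W-coordinate is 3/5.

(1/5, 1/5, 3/5)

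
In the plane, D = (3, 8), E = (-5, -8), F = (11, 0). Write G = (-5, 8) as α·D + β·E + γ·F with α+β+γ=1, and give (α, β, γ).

(4/3, 1/3, -2/3)

Signed area of the reference triangle: [DEF] = ½·(3·(-8−0) + (-5)·(0−8) + 11·(8−(-8))) = ½·(-24 + 40 + 176) = 96.
[GEF] = ½·((-5)·(-8−0) + (-5)·(0−8) + 11·(8−(-8))) = ½·(40 + 40 + 176) = 128, so the D-coordinate is 128/96 = 4/3.
[DGF] = ½·(3·(8−0) + (-5)·(0−8) + 11·(8−8)) = ½·(24 + 40 + 0) = 32, so the E-coordinate is 1/3.
[DEG] = ½·(3·(-8−8) + (-5)·(8−8) + (-5)·(8−(-8))) = ½·(-48 + 0 − 80) = -64, so the F-coordinate is -2/3.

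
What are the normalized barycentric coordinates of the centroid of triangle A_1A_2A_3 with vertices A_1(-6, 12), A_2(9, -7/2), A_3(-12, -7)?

The centroid is the average of the vertices, so each weight is 1/3.

(1/3, 1/3, 1/3)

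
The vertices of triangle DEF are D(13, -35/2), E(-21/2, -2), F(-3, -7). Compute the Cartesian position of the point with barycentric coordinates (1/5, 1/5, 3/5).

(-13/10, -81/10)

G = (1/5)·D + (1/5)·E + (3/5)·F.
x-coordinate: (1/5)·13 + (1/5)·(-21/2) + (3/5)·(-3) = -13/10.
y-coordinate: (1/5)·(-35/2) + (1/5)·(-2) + (3/5)·(-7) = -81/10.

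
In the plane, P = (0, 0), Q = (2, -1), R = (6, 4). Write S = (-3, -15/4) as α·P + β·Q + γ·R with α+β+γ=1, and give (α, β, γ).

(1, 3/4, -3/4)

Signed area of the reference triangle: [PQR] = ½·(0·(-1−4) + 2·(4−0) + 6·(0−(-1))) = ½·(0 + 8 + 6) = 7.
[SQR] = ½·((-3)·(-1−4) + 2·(4−(-15/4)) + 6·(-15/4−(-1))) = ½·(15 + 31/2 − 33/2) = 7, so the P-coordinate is 7/7 = 1.
[PSR] = ½·(0·(-15/4−4) + (-3)·(4−0) + 6·(0−(-15/4))) = ½·(0 − 12 + 45/2) = 21/4, so the Q-coordinate is 3/4.
[PQS] = ½·(0·(-1−(-15/4)) + 2·(-15/4−0) + (-3)·(0−(-1))) = ½·(0 − 15/2 − 3) = -21/4, so the R-coordinate is -3/4.
Check: 1 + 3/4 − 3/4 = 1.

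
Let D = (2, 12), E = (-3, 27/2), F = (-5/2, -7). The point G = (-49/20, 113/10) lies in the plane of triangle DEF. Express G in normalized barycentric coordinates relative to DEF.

(1/10, 4/5, 1/10)

Signed area of the reference triangle: [DEF] = ½·(2·(27/2−(-7)) + (-3)·(-7−12) + (-5/2)·(12−(27/2))) = ½·(41 + 57 + 15/4) = 407/8.
[GEF] = ½·((-49/20)·(27/2−(-7)) + (-3)·(-7−(113/10)) + (-5/2)·(113/10−(27/2))) = ½·(-2009/40 + 549/10 + 11/2) = 407/80, so the D-coordinate is (407/80)/(407/8) = 1/10.
[DGF] = ½·(2·(113/10−(-7)) + (-49/20)·(-7−12) + (-5/2)·(12−(113/10))) = ½·(183/5 + 931/20 − 7/4) = 407/10, so the E-coordinate is 4/5.
[DEG] = ½·(2·(27/2−(113/10)) + (-3)·(113/10−12) + (-49/20)·(12−(27/2))) = ½·(22/5 + 21/10 + 147/40) = 407/80, so the F-coordinate is 1/10.
Check: 1/10 + 4/5 + 1/10 = 1.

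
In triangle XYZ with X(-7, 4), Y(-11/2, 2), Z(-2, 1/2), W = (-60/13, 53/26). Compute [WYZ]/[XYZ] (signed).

4/13

[XYZ] = ½·((-7)·(2−(1/2)) + (-11/2)·(1/2−4) + (-2)·(4−2)) = ½·(-21/2 + 77/4 − 4) = 19/8.
[WYZ] = ½·((-60/13)·(2−(1/2)) + (-11/2)·(1/2−(53/26)) + (-2)·(53/26−2)) = ½·(-90/13 + 110/13 − 1/13) = 19/26, so the ratio is (19/26)/(19/8) = 4/13.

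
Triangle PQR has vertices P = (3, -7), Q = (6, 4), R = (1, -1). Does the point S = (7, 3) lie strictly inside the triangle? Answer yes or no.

no

Barycentric coordinates of S: (1/4, 11/10, -7/20).
The three coordinates are positive, positive, negative; a point is interior exactly when all three are positive.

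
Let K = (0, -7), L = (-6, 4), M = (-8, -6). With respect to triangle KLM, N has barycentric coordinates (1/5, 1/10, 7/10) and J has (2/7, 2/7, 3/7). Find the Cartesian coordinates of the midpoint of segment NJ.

Barycentric coordinates of the midpoint are the average: (17/70, 27/140, 79/140).
Converting: (17/70)·K + (27/140)·L + (79/140)·M = (-397/70, -151/35).

(-397/70, -151/35)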